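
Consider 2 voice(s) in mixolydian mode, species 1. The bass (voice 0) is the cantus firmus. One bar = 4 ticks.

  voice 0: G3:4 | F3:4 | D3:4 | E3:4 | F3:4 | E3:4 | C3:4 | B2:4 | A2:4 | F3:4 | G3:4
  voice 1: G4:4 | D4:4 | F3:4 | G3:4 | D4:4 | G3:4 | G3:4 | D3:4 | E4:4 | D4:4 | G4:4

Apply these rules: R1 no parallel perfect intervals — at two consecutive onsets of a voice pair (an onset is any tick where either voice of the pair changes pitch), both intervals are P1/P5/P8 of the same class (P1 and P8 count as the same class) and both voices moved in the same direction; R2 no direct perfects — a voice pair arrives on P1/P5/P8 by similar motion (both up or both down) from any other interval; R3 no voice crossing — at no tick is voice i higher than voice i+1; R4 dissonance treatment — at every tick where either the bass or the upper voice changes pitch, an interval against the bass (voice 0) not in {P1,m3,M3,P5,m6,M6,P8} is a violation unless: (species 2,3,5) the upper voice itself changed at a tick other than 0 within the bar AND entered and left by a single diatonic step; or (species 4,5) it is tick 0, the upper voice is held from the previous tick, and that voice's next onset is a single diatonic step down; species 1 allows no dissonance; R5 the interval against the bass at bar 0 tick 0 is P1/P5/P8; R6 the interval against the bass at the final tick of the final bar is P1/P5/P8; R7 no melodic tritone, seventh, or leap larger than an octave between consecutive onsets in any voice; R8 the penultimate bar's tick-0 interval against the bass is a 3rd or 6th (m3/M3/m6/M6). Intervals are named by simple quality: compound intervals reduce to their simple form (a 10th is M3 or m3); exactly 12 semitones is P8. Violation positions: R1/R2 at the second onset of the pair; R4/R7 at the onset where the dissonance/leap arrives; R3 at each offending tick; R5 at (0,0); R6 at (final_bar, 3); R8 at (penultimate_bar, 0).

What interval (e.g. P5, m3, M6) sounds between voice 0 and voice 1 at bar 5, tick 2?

voice 0=E3 voice 1=G3 -> m3

m3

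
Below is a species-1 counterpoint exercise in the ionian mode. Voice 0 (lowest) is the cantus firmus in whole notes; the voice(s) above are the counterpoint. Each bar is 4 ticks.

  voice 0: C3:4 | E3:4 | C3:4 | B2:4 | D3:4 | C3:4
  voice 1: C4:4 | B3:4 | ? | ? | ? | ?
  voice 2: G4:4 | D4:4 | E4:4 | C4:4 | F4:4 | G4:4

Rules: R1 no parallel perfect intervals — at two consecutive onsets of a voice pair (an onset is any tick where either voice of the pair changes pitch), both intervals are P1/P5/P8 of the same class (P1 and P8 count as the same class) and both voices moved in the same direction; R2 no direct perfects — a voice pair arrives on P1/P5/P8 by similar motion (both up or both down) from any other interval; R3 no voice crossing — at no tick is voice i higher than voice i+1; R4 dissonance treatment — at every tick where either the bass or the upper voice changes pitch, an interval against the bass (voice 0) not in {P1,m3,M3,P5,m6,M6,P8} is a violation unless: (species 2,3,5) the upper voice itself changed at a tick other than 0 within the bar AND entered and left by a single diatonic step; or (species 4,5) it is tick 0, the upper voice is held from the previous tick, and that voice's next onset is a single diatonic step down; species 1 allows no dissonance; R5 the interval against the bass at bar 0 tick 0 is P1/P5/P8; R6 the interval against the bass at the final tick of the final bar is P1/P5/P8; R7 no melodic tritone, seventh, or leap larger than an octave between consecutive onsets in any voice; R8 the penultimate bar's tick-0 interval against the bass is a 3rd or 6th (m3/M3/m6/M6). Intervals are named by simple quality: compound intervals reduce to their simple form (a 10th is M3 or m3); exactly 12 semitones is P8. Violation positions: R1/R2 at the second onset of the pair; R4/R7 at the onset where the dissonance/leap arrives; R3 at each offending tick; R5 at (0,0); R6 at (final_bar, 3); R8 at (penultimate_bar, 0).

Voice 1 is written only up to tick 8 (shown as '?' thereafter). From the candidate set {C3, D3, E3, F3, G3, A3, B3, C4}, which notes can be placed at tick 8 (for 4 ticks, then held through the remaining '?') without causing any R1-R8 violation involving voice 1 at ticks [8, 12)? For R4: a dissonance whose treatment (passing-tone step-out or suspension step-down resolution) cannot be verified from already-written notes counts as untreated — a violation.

{A3, C4, E3}

C3: violates R2,R7
D3: violates R4
E3: legal
F3: violates R4,R7
G3: violates R1
A3: legal
B3: violates R4
C4: legal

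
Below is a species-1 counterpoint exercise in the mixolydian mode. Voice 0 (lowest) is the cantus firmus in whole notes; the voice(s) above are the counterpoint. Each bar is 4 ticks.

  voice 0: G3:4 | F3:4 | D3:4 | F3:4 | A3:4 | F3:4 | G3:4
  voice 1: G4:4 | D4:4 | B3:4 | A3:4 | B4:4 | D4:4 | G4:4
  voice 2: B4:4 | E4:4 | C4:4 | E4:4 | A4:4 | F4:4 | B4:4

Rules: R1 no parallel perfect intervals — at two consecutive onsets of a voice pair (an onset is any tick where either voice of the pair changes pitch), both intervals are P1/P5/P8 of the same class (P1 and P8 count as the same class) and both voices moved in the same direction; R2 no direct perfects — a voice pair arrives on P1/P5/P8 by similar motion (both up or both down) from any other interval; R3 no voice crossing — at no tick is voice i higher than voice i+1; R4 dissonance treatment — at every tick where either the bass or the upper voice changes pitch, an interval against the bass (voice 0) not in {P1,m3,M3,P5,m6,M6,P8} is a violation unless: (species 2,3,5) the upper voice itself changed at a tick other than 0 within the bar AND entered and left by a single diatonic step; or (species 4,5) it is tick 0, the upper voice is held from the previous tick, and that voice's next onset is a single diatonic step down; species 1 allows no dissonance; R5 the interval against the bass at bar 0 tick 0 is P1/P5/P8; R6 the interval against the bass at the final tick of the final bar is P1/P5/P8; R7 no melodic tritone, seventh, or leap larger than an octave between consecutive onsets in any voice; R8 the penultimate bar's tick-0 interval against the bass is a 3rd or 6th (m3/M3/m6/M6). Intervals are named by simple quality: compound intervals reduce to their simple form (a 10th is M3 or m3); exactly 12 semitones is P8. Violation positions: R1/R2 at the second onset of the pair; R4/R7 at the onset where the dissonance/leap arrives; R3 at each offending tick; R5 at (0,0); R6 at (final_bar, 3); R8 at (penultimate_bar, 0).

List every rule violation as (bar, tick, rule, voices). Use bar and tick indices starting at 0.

(0, 0, R5, (0, 2))
(1, 0, R4, (0, 2))
(2, 0, R4, (0, 2))
(3, 0, R4, (0, 2))
(4, 0, R2, (0, 2))
(4, 0, R3, (1, 2))
(4, 0, R4, (0, 1))
(4, 0, R7, (1,))
(4, 1, R3, (1, 2))
(4, 2, R3, (1, 2))
(4, 3, R3, (1, 2))
(5, 0, R1, (0, 2))
(5, 0, R8, (0, 2))
(6, 0, R2, (0, 1))
(6, 0, R7, (2,))
(6, 3, R6, (0, 2))

bar 0: v0=G3 v1=G4 v2=B4 downbeat M3
bar 1: v0=F3 v1=D4 v2=E4 downbeat M7
bar 2: v0=D3 v1=B3 v2=C4 downbeat m7
bar 3: v0=F3 v1=A3 v2=E4 downbeat M7
bar 4: v0=A3 v1=B4 v2=A4 downbeat P8
bar 5: v0=F3 v1=D4 v2=F4 downbeat P8
bar 6: v0=G3 v1=G4 v2=B4 downbeat M3
  -> R5 @ bar 0 tick 0 v(0, 2): opens on M3
  -> R4 @ bar 1 tick 0 v(0, 2): F3/E4 M7 untreated
  -> R4 @ bar 2 tick 0 v(0, 2): D3/C4 m7 untreated
  -> R4 @ bar 3 tick 0 v(0, 2): F3/E4 M7 untreated
  -> R2 @ bar 4 tick 0 v(0, 2): F3/E4 M7 -> A3/A4 P8 similar
  -> R3 @ bar 4 tick 0 v(1, 2): B4 above A4
  -> R4 @ bar 4 tick 0 v(0, 1): A3/B4 M2 untreated
  -> R7 @ bar 4 tick 0 v(1,): A3->B4 leap 14st
  -> R3 @ bar 4 tick 1 v(1, 2): B4 above A4
  -> R3 @ bar 4 tick 2 v(1, 2): B4 above A4
  -> R3 @ bar 4 tick 3 v(1, 2): B4 above A4
  -> R1 @ bar 5 tick 0 v(0, 2): A3/A4 P8 -> F3/F4 P8 similar
  -> R8 @ bar 5 tick 0 v(0, 2): penult P8 not 3rd/6th
  -> R2 @ bar 6 tick 0 v(0, 1): F3/D4 M6 -> G3/G4 P8 similar
  -> R7 @ bar 6 tick 0 v(2,): F4->B4 leap 6st
  -> R6 @ bar 6 tick 3 v(0, 2): closes on M3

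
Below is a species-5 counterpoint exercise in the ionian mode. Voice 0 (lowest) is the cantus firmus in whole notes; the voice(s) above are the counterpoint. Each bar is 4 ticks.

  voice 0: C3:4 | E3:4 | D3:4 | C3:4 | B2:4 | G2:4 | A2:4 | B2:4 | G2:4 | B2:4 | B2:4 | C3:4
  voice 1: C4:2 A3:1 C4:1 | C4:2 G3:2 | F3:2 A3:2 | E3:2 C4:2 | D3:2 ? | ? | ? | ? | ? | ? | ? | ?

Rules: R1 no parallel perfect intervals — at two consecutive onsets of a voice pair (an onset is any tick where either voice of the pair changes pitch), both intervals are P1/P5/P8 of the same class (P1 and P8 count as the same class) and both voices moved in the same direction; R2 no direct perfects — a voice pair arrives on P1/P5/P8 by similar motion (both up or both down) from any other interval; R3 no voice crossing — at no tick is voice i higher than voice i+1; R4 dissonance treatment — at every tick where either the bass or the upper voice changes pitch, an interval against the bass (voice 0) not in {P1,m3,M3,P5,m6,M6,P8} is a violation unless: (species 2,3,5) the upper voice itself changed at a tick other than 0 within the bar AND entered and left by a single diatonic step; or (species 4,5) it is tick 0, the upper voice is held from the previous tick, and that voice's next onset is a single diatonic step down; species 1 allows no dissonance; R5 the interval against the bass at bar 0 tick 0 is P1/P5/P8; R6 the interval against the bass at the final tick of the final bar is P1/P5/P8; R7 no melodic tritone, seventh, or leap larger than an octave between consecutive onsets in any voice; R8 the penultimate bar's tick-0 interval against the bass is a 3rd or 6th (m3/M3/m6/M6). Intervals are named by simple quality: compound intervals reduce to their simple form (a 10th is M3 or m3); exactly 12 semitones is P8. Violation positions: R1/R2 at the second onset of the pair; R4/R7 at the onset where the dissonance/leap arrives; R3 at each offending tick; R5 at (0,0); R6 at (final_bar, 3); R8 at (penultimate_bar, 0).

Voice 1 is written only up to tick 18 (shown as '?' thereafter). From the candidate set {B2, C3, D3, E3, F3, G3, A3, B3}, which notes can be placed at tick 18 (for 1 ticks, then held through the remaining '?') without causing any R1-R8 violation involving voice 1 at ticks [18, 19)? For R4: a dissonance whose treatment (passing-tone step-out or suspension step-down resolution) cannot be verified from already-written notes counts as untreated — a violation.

B2: legal
C3: violates R4
D3: legal
E3: violates R4
F3: violates R4
G3: legal
A3: violates R4
B3: legal

{B2, B3, D3, G3}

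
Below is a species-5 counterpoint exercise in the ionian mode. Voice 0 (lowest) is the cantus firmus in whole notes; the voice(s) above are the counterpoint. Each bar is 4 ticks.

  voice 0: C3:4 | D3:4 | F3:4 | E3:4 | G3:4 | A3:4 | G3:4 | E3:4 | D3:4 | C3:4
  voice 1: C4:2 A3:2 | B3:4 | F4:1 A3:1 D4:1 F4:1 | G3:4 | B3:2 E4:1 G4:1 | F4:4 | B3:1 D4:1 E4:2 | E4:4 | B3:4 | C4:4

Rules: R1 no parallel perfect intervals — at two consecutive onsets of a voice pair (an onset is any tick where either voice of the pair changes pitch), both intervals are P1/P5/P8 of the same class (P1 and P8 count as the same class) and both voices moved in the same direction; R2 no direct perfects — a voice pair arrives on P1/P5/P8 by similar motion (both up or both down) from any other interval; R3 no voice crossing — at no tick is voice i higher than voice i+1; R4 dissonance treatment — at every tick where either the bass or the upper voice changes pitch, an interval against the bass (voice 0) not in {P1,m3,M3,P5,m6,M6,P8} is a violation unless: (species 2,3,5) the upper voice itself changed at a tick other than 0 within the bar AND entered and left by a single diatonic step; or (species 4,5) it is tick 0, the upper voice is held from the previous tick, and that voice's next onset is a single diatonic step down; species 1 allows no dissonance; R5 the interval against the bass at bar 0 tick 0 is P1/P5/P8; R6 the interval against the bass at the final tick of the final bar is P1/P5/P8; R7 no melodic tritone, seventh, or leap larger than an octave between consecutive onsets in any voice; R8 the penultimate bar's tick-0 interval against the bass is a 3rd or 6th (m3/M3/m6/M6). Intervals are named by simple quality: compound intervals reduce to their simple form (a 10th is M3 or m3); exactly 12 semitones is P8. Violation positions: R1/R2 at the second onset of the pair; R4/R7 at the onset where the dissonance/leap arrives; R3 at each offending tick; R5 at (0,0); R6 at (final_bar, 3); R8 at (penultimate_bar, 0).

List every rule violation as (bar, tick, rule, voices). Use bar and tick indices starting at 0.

bar 0: v0=C3 v1=C4 downbeat P8
bar 1: v0=D3 v1=B3 downbeat M6
bar 2: v0=F3 v1=F4 downbeat P8
bar 3: v0=E3 v1=G3 downbeat m3
bar 4: v0=G3 v1=B3 downbeat M3
bar 5: v0=A3 v1=F4 downbeat m6
bar 6: v0=G3 v1=B3 downbeat M3
bar 7: v0=E3 v1=E4 downbeat P8
bar 8: v0=D3 v1=B3 downbeat M6
bar 9: v0=C3 v1=C4 downbeat P8
  -> R2 @ bar 2 tick 0 v(0, 1): D3/B3 M6 -> F3/F4 P8 similar
  -> R7 @ bar 2 tick 0 v(1,): B3->F4 leap 6st
  -> R7 @ bar 3 tick 0 v(1,): F4->G3 leap 10st
  -> R7 @ bar 6 tick 0 v(1,): F4->B3 leap 6st

(2, 0, R2, (0, 1))
(2, 0, R7, (1,))
(3, 0, R7, (1,))
(6, 0, R7, (1,))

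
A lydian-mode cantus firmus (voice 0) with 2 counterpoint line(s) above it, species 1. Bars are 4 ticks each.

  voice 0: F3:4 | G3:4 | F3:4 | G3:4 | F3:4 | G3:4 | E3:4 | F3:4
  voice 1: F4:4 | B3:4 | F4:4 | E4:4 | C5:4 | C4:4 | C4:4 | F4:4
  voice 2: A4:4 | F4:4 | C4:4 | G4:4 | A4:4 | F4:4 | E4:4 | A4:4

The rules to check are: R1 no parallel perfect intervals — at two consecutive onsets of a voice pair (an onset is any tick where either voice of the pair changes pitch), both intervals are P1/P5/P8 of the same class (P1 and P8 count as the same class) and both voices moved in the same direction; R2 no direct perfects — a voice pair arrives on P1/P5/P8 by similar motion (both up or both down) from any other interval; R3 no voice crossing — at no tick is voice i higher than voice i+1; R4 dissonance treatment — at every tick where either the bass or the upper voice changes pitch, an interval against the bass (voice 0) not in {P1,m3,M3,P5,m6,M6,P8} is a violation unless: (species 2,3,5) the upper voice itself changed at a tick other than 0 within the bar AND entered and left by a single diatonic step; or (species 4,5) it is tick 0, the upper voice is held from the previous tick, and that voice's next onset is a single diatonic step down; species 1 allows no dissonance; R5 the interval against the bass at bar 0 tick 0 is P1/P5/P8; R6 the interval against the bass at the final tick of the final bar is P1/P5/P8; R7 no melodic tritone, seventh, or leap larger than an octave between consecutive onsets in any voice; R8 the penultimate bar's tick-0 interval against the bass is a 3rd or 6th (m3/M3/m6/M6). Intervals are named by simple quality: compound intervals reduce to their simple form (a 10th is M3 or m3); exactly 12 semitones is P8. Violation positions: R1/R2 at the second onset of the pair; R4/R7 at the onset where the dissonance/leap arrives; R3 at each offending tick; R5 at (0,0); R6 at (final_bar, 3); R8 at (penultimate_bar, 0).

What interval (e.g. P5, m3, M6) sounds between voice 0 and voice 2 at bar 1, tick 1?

m7

voice 0=G3 voice 2=F4 -> m7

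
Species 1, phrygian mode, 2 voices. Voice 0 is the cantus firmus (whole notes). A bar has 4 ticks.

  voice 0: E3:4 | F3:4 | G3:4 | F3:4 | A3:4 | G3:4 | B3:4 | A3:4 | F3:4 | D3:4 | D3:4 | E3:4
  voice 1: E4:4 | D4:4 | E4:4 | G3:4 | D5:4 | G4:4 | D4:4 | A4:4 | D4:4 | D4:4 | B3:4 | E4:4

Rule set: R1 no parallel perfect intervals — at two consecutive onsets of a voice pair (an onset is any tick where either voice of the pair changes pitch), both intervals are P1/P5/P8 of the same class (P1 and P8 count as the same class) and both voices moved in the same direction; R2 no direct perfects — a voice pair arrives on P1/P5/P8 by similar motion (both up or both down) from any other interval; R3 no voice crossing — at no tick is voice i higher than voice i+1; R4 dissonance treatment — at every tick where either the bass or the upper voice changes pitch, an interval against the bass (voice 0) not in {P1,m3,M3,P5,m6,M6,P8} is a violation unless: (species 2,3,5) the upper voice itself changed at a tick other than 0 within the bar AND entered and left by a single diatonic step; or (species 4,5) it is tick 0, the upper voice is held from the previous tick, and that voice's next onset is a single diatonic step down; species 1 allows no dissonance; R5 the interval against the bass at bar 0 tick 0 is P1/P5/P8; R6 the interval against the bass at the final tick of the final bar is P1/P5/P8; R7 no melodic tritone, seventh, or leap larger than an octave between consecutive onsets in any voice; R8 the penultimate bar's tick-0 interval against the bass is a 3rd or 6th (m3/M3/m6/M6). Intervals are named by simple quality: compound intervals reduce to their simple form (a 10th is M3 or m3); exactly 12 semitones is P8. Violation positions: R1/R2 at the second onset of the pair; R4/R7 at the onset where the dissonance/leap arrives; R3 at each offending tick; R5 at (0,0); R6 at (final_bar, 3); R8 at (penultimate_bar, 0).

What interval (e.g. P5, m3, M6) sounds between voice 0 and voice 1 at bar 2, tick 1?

voice 0=G3 voice 1=E4 -> M6

M6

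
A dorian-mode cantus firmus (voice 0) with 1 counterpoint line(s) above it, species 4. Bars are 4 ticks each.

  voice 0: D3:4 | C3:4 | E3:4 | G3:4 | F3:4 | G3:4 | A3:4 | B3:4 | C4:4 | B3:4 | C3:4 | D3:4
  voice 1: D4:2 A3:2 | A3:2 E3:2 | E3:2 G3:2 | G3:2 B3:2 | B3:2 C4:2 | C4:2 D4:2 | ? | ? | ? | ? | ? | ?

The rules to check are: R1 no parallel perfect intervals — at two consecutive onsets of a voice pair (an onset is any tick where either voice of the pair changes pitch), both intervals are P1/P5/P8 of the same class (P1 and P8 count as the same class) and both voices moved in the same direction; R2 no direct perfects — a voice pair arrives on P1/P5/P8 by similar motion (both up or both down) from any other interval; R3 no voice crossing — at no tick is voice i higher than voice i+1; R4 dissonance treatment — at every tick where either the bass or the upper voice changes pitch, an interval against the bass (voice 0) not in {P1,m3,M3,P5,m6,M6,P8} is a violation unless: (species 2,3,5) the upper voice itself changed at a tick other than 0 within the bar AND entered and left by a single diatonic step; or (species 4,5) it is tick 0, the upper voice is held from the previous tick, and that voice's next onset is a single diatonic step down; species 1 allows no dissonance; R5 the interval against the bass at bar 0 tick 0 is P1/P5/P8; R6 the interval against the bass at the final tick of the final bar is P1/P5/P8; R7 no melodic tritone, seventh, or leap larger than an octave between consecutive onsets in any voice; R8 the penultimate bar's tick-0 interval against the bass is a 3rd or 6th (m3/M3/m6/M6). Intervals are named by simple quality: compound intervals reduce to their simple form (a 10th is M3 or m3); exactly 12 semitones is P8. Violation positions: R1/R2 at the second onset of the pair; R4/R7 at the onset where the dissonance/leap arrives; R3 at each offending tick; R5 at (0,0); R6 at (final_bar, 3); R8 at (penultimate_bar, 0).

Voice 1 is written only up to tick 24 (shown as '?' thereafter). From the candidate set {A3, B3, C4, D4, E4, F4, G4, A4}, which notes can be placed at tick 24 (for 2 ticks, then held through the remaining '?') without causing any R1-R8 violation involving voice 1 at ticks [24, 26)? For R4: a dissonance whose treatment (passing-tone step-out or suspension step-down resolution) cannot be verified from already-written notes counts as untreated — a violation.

A3: legal
B3: violates R4
C4: legal
D4: violates R4
E4: violates R1
F4: legal
G4: violates R4
A4: violates R2

{A3, C4, F4}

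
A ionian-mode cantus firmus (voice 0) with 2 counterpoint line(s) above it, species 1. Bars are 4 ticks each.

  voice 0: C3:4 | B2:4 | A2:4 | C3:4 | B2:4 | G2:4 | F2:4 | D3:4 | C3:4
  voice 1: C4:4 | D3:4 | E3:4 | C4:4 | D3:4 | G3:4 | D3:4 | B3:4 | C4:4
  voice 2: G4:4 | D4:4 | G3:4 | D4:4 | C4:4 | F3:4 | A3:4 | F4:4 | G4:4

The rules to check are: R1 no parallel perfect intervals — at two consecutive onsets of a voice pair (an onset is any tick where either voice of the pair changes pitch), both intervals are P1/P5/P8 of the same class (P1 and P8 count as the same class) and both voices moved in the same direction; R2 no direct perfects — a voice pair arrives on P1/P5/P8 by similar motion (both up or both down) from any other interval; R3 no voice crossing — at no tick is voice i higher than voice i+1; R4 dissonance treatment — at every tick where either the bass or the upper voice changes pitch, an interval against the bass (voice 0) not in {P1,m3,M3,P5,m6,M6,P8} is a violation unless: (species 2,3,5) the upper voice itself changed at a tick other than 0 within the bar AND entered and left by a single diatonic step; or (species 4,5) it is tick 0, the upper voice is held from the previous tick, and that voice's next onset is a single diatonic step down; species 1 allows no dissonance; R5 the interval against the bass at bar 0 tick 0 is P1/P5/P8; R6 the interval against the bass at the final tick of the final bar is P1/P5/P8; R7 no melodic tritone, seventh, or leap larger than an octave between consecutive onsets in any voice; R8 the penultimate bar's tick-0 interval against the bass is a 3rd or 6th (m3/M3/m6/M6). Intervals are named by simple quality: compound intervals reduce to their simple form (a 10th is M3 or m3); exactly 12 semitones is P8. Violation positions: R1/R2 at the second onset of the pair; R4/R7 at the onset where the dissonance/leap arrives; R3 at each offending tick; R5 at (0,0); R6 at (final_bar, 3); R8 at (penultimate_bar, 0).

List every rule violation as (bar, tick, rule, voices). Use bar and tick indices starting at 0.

(1, 0, R2, (1, 2))
(1, 0, R7, (1,))
(2, 0, R4, (0, 2))
(3, 0, R2, (0, 1))
(3, 0, R4, (0, 2))
(4, 0, R4, (0, 2))
(4, 0, R7, (1,))
(5, 0, R3, (1, 2))
(5, 0, R4, (0, 2))
(5, 1, R3, (1, 2))
(5, 2, R3, (1, 2))
(5, 3, R3, (1, 2))
(8, 0, R2, (1, 2))

bar 0: v0=C3 v1=C4 v2=G4 downbeat P5
bar 1: v0=B2 v1=D3 v2=D4 downbeat m3
bar 2: v0=A2 v1=E3 v2=G3 downbeat m7
bar 3: v0=C3 v1=C4 v2=D4 downbeat M2
bar 4: v0=B2 v1=D3 v2=C4 downbeat m2
bar 5: v0=G2 v1=G3 v2=F3 downbeat m7
bar 6: v0=F2 v1=D3 v2=A3 downbeat M3
bar 7: v0=D3 v1=B3 v2=F4 downbeat m3
bar 8: v0=C3 v1=C4 v2=G4 downbeat P5
  -> R2 @ bar 1 tick 0 v(1, 2): C4/G4 P5 -> D3/D4 P8 similar
  -> R7 @ bar 1 tick 0 v(1,): C4->D3 leap 10st
  -> R4 @ bar 2 tick 0 v(0, 2): A2/G3 m7 untreated
  -> R2 @ bar 3 tick 0 v(0, 1): A2/E3 P5 -> C3/C4 P8 similar
  -> R4 @ bar 3 tick 0 v(0, 2): C3/D4 M2 untreated
  -> R4 @ bar 4 tick 0 v(0, 2): B2/C4 m2 untreated
  -> R7 @ bar 4 tick 0 v(1,): C4->D3 leap 10st
  -> R3 @ bar 5 tick 0 v(1, 2): G3 above F3
  -> R4 @ bar 5 tick 0 v(0, 2): G2/F3 m7 untreated
  -> R3 @ bar 5 tick 1 v(1, 2): G3 above F3
  -> R3 @ bar 5 tick 2 v(1, 2): G3 above F3
  -> R3 @ bar 5 tick 3 v(1, 2): G3 above F3
  -> R2 @ bar 8 tick 0 v(1, 2): B3/F4 TT -> C4/G4 P5 similar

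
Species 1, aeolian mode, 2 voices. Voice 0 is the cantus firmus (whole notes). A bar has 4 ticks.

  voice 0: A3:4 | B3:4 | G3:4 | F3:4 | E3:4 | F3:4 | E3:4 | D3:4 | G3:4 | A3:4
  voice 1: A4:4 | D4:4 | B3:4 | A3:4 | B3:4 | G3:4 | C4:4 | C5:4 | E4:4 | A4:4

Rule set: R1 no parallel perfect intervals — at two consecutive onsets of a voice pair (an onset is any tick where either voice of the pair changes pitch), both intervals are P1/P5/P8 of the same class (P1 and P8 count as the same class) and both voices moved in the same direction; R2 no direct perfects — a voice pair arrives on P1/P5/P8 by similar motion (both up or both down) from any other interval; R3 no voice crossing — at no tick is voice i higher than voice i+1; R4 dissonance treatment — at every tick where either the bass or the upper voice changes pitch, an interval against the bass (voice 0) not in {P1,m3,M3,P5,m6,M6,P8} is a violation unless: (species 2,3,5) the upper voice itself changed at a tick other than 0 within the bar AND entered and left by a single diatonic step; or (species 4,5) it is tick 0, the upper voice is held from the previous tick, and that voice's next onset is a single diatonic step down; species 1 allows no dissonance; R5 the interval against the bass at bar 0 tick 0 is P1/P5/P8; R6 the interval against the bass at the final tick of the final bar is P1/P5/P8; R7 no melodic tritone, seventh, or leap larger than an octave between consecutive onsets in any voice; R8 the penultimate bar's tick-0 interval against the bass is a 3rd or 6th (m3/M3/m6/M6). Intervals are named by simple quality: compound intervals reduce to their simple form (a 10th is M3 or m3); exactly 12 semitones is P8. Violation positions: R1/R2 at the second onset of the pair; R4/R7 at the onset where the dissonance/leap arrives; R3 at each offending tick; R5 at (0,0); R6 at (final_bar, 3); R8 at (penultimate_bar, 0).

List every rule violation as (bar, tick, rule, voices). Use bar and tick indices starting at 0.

(5, 0, R4, (0, 1))
(7, 0, R4, (0, 1))
(9, 0, R2, (0, 1))

bar 0: v0=A3 v1=A4 downbeat P8
bar 1: v0=B3 v1=D4 downbeat m3
bar 2: v0=G3 v1=B3 downbeat M3
bar 3: v0=F3 v1=A3 downbeat M3
bar 4: v0=E3 v1=B3 downbeat P5
bar 5: v0=F3 v1=G3 downbeat M2
bar 6: v0=E3 v1=C4 downbeat m6
bar 7: v0=D3 v1=C5 downbeat m7
bar 8: v0=G3 v1=E4 downbeat M6
bar 9: v0=A3 v1=A4 downbeat P8
  -> R4 @ bar 5 tick 0 v(0, 1): F3/G3 M2 untreated
  -> R4 @ bar 7 tick 0 v(0, 1): D3/C5 m7 untreated
  -> R2 @ bar 9 tick 0 v(0, 1): G3/E4 M6 -> A3/A4 P8 similar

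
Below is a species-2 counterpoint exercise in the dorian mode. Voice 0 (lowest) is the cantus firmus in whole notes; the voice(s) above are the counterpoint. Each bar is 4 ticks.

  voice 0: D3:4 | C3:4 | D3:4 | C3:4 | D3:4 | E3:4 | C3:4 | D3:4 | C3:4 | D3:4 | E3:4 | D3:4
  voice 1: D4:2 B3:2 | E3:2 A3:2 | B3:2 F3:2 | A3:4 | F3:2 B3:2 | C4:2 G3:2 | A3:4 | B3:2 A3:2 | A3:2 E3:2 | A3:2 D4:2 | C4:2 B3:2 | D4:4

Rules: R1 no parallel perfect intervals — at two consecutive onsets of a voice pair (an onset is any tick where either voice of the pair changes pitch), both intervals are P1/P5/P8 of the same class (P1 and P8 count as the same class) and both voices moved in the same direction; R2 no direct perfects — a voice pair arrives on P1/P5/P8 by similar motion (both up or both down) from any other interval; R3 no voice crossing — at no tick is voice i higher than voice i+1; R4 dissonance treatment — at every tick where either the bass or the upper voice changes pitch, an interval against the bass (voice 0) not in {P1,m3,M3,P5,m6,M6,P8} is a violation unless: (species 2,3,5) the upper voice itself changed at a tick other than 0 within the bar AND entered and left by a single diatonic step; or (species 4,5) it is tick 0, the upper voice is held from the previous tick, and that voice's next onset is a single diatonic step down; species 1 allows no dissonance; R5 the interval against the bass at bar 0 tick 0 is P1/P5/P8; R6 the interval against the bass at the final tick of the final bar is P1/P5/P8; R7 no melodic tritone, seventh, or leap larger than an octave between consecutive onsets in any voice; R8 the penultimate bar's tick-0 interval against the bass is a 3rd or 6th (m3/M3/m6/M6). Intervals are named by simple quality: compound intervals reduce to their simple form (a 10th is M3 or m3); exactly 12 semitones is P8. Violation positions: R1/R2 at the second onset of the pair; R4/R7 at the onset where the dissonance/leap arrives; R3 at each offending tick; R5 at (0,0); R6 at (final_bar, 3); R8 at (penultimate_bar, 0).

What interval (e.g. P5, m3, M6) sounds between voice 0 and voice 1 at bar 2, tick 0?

M6

voice 0=D3 voice 1=B3 -> M6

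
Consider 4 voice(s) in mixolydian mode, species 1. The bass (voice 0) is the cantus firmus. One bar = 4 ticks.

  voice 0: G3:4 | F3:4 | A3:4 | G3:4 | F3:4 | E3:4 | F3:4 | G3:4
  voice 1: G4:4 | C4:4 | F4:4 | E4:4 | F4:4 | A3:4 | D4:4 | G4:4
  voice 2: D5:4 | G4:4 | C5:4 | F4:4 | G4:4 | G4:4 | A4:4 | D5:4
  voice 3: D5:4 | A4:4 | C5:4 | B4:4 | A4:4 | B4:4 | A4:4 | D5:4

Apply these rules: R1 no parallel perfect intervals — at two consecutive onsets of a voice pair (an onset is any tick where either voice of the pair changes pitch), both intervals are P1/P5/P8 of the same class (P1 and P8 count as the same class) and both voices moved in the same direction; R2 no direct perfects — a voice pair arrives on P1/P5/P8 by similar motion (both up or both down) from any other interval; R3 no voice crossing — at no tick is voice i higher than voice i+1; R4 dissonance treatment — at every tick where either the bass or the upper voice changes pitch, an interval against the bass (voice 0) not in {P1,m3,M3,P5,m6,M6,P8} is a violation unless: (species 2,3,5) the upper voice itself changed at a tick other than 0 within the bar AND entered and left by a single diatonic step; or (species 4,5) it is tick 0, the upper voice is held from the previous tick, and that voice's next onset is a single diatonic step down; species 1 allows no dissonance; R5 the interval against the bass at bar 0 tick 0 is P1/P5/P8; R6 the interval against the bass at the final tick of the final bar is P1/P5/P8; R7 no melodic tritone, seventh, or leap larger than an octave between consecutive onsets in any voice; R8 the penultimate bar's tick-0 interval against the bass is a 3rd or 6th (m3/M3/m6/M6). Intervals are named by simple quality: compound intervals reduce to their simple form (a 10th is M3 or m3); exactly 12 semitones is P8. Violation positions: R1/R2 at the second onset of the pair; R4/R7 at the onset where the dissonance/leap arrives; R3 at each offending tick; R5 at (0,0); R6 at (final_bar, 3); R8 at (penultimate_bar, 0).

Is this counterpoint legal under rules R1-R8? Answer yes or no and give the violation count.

No (17 violations)

bar 0: v0=G3 v1=G4 v2=D5 v3=D5 (P5)
bar 1: v0=F3 v1=C4 v2=G4 v3=A4 (M3)
bar 2: v0=A3 v1=F4 v2=C5 v3=C5 (m3)
bar 3: v0=G3 v1=E4 v2=F4 v3=B4 (M3)
bar 4: v0=F3 v1=F4 v2=G4 v3=A4 (M3)
bar 5: v0=E3 v1=A3 v2=G4 v3=B4 (P5)
bar 6: v0=F3 v1=D4 v2=A4 v3=A4 (M3)
bar 7: v0=G3 v1=G4 v2=D5 v3=D5 (P5)
  R1 @ bar1.0: G4/D5 P5 -> C4/G4 P5 similar
  R2 @ bar1.0: G3/G4 P8 -> F3/C4 P5 similar
  R4 @ bar1.0: F3/G4 M2 untreated
  R1 @ bar2.0: C4/G4 P5 -> F4/C5 P5 similar
  R2 @ bar2.0: C4/A4 M6 -> F4/C5 P5 similar
  R2 @ bar2.0: G4/A4 M2 -> C5/C5 P1 similar
  R1 @ bar3.0: F4/C5 P5 -> E4/B4 P5 similar
  R4 @ bar3.0: G3/F4 m7 untreated
  R4 @ bar4.0: F3/G4 M2 untreated
  R4 @ bar5.0: E3/A3 P4 untreated
  R2 @ bar6.0: A3/G4 m7 -> D4/A4 P5 similar
  R1 @ bar7.0: D4/A4 P5 -> G4/D5 P5 similar
  R1 @ bar7.0: D4/A4 P5 -> G4/D5 P5 similar
  R1 @ bar7.0: A4/A4 P1 -> D5/D5 P1 similar
  R2 @ bar7.0: F3/D4 M6 -> G3/G4 P8 similar
  R2 @ bar7.0: F3/A4 M3 -> G3/D5 P5 similar
  R2 @ bar7.0: F3/A4 M3 -> G3/D5 P5 similar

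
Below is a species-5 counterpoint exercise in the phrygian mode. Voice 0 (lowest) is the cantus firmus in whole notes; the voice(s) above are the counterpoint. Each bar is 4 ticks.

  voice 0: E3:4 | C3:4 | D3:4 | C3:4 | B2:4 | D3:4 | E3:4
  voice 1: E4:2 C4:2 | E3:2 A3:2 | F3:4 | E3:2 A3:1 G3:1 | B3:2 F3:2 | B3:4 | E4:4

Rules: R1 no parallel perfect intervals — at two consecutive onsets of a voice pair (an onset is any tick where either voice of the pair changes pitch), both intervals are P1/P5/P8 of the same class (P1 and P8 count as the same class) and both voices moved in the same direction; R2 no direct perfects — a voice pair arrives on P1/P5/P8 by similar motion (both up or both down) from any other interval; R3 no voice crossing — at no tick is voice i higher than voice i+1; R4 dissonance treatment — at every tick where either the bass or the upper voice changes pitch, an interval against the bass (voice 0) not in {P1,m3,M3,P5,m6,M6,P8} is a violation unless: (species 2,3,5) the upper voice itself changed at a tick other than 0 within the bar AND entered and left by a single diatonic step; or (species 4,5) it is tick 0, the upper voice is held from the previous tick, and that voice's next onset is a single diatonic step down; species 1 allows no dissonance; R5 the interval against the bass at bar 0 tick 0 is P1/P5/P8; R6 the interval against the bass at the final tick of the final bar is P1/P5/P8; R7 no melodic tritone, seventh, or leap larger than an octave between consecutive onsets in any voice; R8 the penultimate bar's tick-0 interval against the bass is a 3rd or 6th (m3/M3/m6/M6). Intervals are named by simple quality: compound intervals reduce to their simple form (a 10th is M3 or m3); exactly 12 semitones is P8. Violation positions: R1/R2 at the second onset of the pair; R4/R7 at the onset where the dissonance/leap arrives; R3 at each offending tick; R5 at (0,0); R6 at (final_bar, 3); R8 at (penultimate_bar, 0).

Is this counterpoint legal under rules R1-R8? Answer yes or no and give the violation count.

bar 0: v0=E3 v1=E4 (P8)
bar 1: v0=C3 v1=E3 (M3)
bar 2: v0=D3 v1=F3 (m3)
bar 3: v0=C3 v1=E3 (M3)
bar 4: v0=B2 v1=B3 (P8)
bar 5: v0=D3 v1=B3 (M6)
bar 6: v0=E3 v1=E4 (P8)
  R4 @ bar4.2: B2/F3 TT untreated
  R7 @ bar4.2: B3->F3 leap 6st
  R7 @ bar5.0: F3->B3 leap 6st
  R2 @ bar6.0: D3/B3 M6 -> E3/E4 P8 similar

No (4 violations)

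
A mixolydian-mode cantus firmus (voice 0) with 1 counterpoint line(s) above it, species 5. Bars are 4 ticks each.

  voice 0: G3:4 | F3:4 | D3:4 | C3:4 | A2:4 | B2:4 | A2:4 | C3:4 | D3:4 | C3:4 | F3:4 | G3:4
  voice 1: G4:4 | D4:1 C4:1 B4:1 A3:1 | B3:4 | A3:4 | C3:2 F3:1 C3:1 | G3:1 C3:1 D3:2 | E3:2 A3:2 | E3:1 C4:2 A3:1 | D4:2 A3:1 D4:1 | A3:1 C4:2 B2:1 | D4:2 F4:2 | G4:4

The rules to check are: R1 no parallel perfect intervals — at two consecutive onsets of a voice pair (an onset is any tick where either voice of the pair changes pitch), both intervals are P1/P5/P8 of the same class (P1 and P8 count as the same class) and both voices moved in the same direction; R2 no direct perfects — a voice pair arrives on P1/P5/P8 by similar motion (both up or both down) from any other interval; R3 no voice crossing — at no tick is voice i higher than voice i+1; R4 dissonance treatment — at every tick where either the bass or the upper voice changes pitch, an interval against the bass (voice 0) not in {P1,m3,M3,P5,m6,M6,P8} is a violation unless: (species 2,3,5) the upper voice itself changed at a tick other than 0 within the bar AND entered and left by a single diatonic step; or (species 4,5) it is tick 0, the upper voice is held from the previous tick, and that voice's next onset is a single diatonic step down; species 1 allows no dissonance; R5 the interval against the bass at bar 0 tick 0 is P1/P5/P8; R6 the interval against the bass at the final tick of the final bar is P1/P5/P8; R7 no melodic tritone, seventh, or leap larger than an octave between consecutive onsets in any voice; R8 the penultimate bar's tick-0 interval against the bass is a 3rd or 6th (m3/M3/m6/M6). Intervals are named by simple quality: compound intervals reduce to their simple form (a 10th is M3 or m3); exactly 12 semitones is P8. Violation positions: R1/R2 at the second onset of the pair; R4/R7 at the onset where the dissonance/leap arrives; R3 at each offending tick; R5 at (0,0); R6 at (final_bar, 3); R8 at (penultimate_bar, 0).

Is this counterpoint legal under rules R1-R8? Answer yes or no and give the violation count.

No (10 violations)

bar 0: v0=G3 v1=G4 (P8)
bar 1: v0=F3 v1=D4 (M6)
bar 2: v0=D3 v1=B3 (M6)
bar 3: v0=C3 v1=A3 (M6)
bar 4: v0=A2 v1=C3 (m3)
bar 5: v0=B2 v1=G3 (m6)
bar 6: v0=A2 v1=E3 (P5)
bar 7: v0=C3 v1=E3 (M3)
bar 8: v0=D3 v1=D4 (P8)
bar 9: v0=C3 v1=A3 (M6)
bar 10: v0=F3 v1=D4 (M6)
bar 11: v0=G3 v1=G4 (P8)
  R4 @ bar1.2: F3/B4 TT untreated
  R7 @ bar1.2: C4->B4 leap 11st
  R7 @ bar1.3: B4->A3 leap 14st
  R4 @ bar5.1: B2/C3 m2 untreated
  R2 @ bar8.0: C3/A3 M6 -> D3/D4 P8 similar
  R3 @ bar9.3: C3 above B2
  R4 @ bar9.3: C3/B2 m2 untreated
  R7 @ bar9.3: C4->B2 leap 13st
  R7 @ bar10.0: B2->D4 leap 15st
  R1 @ bar11.0: F3/F4 P8 -> G3/G4 P8 similar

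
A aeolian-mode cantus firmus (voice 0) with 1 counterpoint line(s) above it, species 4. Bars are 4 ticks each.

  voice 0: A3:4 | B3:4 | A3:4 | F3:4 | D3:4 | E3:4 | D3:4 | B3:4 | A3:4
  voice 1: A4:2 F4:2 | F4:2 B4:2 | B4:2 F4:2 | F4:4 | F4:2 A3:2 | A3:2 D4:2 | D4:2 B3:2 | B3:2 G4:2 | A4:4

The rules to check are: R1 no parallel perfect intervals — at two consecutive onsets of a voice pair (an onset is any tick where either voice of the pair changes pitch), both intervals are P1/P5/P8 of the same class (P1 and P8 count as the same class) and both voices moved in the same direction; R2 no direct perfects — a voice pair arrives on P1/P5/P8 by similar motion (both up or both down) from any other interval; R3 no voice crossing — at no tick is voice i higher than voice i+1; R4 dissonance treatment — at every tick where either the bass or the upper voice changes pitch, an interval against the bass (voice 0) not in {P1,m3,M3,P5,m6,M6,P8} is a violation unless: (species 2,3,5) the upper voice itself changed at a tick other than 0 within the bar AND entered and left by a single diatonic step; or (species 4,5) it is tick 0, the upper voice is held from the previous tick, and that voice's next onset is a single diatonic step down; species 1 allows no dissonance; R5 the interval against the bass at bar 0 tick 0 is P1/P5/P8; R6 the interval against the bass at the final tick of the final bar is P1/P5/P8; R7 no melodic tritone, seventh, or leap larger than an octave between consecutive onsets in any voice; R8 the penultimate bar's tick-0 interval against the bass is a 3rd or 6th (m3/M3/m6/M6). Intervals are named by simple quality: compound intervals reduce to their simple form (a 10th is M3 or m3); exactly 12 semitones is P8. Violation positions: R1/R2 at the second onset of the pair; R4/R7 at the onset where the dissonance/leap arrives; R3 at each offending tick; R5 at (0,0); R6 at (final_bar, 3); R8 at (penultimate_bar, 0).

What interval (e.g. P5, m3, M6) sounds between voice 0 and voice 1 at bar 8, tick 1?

voice 0=A3 voice 1=A4 -> P8

P8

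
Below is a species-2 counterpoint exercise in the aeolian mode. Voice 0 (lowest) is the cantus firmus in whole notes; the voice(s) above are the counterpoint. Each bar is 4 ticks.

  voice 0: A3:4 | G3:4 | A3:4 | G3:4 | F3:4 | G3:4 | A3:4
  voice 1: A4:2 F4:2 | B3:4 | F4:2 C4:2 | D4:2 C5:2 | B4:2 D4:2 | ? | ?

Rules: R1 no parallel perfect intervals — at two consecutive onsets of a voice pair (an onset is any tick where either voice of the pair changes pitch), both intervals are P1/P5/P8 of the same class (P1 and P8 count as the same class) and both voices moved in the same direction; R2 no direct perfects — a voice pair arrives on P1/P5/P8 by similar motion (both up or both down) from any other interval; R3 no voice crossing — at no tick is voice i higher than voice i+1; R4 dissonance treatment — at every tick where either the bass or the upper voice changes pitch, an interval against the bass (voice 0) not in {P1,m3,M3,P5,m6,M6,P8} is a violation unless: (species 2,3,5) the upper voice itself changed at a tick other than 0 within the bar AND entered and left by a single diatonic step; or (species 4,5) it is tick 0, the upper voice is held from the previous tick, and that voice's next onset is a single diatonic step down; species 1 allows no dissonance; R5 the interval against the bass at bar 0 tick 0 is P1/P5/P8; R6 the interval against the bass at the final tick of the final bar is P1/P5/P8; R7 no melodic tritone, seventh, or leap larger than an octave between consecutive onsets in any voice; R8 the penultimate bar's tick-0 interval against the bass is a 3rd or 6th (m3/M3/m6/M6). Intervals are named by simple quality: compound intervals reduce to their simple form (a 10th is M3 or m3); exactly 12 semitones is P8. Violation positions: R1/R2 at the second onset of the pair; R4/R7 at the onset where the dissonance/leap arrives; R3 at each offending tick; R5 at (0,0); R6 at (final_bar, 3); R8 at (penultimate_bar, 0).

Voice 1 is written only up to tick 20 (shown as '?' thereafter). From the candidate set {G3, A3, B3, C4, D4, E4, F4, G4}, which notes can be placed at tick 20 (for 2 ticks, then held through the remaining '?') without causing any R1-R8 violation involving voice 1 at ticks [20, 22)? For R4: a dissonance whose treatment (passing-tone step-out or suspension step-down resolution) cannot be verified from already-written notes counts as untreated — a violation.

{B3, E4}

G3: violates R8
A3: violates R4,R8
B3: legal
C4: violates R4,R8
D4: violates R8
E4: legal
F4: violates R4,R8
G4: violates R2,R8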